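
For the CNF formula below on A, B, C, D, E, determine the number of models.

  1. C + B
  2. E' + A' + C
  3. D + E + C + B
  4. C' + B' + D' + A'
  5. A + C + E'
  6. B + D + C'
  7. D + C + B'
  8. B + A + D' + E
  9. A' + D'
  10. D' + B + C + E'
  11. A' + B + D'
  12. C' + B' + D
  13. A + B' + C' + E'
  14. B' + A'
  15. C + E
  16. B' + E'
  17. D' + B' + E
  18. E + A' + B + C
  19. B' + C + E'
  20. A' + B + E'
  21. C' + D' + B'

1

There are 2^5 = 32 truth assignments over (A, B, C, D, E).
Split on A. With A = 1, the clauses containing A are satisfied and A' drops from the rest; 0 of the 2^4 = 16 assignments to the other variables satisfy what remains.
With A = 0, by the same count on the reduced clause set, 1 assignment works.
Total: 0 + 1 = 1.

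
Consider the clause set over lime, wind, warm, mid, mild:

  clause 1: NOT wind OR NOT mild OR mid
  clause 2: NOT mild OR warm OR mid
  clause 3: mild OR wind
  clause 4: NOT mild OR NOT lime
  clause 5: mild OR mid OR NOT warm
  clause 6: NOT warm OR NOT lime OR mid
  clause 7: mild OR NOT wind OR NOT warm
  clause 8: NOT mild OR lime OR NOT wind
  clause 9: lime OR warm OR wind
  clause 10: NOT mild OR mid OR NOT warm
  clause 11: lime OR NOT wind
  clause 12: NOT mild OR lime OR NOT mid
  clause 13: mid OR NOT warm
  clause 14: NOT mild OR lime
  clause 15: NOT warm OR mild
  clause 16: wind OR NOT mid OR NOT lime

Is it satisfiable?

Satisfiable

Suppose mild = false.
Unit clause (wind) forces wind = true.
Unit clause (NOT warm) forces warm = false.
Unit clause (lime) forces lime = true.
All clauses hold; mid can take either value.
A satisfying assignment: lime=true, wind=true, warm=false, mid=false, mild=false.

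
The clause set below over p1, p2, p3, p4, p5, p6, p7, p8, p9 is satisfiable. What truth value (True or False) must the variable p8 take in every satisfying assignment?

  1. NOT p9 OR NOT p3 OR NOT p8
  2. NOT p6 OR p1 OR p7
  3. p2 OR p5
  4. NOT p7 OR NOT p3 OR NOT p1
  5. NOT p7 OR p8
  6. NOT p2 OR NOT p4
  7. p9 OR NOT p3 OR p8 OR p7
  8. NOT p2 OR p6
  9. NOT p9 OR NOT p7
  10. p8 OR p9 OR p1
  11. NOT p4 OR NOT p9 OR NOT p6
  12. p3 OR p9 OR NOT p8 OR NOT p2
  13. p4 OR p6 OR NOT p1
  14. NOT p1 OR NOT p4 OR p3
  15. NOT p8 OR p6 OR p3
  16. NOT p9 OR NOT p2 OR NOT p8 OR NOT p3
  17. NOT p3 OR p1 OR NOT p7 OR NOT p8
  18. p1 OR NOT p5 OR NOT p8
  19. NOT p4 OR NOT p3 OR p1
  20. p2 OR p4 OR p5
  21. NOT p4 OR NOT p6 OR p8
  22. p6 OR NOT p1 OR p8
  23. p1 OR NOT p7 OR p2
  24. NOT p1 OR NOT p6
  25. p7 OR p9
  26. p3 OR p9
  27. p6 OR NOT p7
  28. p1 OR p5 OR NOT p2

False

Suppose p8 = true.
Try p9 = false.
Unit clause (p7) forces p7 = true.
Unit clause (p3) forces p3 = true.
Unit clause (NOT p1) forces p1 = false.
But (p1) is also a unit clause — contradiction.
So p9 must be the other value — set p9 = true.
Unit clause (NOT p3) forces p3 = false.
Unit clause (NOT p7) forces p7 = false.
Unit clause (p6) forces p6 = true.
Unit clause (p1) forces p1 = true.
But (NOT p1) is also a unit clause — contradiction.
Either choice for p9 ends in contradiction.
So every satisfying assignment has p8 = False.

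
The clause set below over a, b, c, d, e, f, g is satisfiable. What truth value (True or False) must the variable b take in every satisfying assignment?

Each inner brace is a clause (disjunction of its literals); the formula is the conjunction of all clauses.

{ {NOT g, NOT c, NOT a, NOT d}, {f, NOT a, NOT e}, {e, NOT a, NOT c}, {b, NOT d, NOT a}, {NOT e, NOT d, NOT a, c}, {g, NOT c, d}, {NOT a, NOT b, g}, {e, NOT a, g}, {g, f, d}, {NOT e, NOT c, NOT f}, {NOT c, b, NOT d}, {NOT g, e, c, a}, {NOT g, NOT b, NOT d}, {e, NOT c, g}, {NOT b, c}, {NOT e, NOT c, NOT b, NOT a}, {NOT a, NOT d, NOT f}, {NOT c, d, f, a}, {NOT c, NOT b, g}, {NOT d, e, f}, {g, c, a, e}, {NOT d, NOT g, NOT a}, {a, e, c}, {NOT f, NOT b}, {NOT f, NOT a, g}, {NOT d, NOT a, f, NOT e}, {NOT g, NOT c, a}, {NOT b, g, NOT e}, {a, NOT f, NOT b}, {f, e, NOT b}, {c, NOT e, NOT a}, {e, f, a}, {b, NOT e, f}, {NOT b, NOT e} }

Suppose b = true.
(c) alone gives c = true.
(g) alone gives g = true.
(NOT d) alone gives d = false.
(NOT f) alone gives f = false.
(a) alone gives a = true.
(NOT e) alone gives e = false.
That conflicts with the unit clause (e).
So every satisfying assignment has b = False.

False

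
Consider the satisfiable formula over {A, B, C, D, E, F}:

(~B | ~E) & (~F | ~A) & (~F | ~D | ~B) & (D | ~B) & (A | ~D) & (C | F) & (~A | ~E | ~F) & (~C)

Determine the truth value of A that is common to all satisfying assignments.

Suppose A = 1.
(~F) alone gives F = 0.
(C) alone gives C = 1.
That conflicts with the unit clause (~C).
So every satisfying assignment has A = False.

False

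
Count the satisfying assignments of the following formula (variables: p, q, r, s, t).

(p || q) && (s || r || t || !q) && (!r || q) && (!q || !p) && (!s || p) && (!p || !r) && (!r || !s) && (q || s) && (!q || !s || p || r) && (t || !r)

4

There are 2^5 = 32 truth assignments over (p, q, r, s, t).
Split on s. With s = true, the clauses containing s are satisfied and !s drops from the rest; 2 of the 2^4 = 16 assignments to the other variables satisfy what remains.
With s = false, by the same count on the reduced clause set, 2 assignments work.
Total: 2 + 2 = 4.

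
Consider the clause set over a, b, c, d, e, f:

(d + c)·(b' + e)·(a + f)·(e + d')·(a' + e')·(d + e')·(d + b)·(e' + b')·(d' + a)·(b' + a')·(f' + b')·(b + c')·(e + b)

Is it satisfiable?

Suppose d = 1.
The clause (e) is unit, so e = 1.
The clause (a') is unit, so a = 0.
That conflicts with the unit clause (a).
Backtrack on d: now try d = 0.
The clause (c) is unit, so c = 1.
The clause (e') is unit, so e = 0.
The clause (b') is unit, so b = 0.
That conflicts with the unit clause (b).
Both values of d lead to a conflict.
No assignment satisfies every clause.

No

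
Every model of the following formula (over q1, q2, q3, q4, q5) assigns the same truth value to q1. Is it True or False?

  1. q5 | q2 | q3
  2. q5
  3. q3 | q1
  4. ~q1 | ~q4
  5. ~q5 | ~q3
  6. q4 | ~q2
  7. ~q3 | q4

Suppose q1 = 0.
(q5) alone gives q5 = 1.
(q3) alone gives q3 = 1.
That conflicts with the unit clause (~q3).
So every satisfying assignment has q1 = True.

True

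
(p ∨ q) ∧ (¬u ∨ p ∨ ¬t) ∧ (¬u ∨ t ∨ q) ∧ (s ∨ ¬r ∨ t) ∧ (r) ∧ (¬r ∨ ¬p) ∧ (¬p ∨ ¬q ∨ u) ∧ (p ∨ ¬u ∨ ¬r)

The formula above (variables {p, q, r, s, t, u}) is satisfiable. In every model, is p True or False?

False

Suppose p = True.
From the singleton clause (r), r = True.
But (¬r) is also a unit clause — contradiction.
So every satisfying assignment has p = False.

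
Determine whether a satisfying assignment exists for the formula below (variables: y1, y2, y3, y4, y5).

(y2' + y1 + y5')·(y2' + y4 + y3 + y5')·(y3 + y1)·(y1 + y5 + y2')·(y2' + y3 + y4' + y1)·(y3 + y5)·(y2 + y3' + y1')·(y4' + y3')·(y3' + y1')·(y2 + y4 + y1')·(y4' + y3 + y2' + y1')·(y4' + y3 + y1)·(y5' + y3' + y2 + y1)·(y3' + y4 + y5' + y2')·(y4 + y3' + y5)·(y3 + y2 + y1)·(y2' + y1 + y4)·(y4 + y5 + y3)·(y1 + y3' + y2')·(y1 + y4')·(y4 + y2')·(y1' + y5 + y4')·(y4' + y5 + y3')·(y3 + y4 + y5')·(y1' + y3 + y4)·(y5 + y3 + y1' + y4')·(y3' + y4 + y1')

Case y3 = 0:
From the singleton clause (y1), y1 = 1.
From the singleton clause (y5), y5 = 1.
From the singleton clause (y4), y4 = 1.
From the singleton clause (y2'), y2 = 0.
This assignment satisfies each clause.
A satisfying assignment: y1=1,  y2=0,  y3=0,  y4=1,  y5=1.

Yes, satisfiable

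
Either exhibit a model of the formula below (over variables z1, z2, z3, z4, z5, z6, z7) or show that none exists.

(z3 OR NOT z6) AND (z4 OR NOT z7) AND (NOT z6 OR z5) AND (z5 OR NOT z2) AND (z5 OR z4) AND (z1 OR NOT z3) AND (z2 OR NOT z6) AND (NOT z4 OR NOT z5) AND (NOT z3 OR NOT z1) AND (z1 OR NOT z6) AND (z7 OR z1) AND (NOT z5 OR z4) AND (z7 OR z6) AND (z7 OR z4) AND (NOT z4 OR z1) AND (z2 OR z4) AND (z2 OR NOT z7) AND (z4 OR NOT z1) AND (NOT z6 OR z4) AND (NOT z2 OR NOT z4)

Try z3 = true.
The clause (z1) is unit, so z1 = true.
Now (NOT z1) is unsatisfied and unit — conflict.
Backtrack on z3: now try z3 = false.
The clause (NOT z6) is unit, so z6 = false.
The clause (z7) is unit, so z7 = true.
The clause (z4) is unit, so z4 = true.
The clause (NOT z5) is unit, so z5 = false.
The clause (NOT z2) is unit, so z2 = false.
Now (z2) is unsatisfied and unit — conflict.
Either choice for z3 ends in contradiction.

UNSATISFIABLE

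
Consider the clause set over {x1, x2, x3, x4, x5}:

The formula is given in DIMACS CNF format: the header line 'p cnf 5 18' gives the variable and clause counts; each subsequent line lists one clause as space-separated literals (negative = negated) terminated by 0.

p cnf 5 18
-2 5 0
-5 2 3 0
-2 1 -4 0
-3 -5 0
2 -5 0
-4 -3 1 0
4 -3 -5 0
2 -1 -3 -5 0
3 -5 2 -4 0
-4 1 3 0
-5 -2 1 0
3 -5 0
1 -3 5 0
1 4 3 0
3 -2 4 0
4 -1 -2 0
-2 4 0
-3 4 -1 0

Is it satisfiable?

Yes, satisfiable

Branch on x2: set x2 = False.
(¬x5) alone gives x5 = False.
Branch on x1: set x1 = True.
Branch on x3: set x3 = False.
No clause remains; x4 is free.
A satisfying assignment: x1: True,  x2: False,  x3: False,  x4: True,  x5: False.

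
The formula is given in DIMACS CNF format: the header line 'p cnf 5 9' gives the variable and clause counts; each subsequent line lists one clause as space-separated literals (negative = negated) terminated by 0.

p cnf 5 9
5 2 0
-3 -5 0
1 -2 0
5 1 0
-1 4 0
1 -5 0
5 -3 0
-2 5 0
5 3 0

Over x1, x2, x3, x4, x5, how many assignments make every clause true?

2

There are 2^5 = 32 truth assignments over (x1, x2, x3, x4, x5).
Split on x4. With x4 = True, the clauses containing x4 are satisfied and ¬x4 drops from the rest; 2 of the 2^4 = 16 assignments to the other variables satisfy what remains.
With x4 = False, by the same count on the reduced clause set, 0 assignments work.
(One model: x1=T, x2=F, x3=F, x4=T, x5=T.)
Total: 2 + 0 = 2.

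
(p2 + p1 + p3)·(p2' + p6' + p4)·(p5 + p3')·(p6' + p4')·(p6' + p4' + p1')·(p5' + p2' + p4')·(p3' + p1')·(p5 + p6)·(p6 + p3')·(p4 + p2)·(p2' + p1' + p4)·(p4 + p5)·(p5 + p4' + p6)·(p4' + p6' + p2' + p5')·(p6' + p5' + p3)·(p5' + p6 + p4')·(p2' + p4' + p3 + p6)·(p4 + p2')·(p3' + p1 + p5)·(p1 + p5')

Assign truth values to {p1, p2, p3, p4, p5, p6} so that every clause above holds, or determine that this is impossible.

Case p5 = 1:
(p1) alone gives p1 = 1.
(p3') alone gives p3 = 0.
(p6') alone gives p6 = 0.
(p4') alone gives p4 = 0.
(p2) alone gives p2 = 1.
Now (p2') is unsatisfied and unit — conflict.
Undo p5 and try p5 = 0.
(p3') alone gives p3 = 0.
(p6) alone gives p6 = 1.
(p4') alone gives p4 = 0.
Now (p4) is unsatisfied and unit — conflict.
Both values of p5 lead to a conflict.

UNSATISFIABLE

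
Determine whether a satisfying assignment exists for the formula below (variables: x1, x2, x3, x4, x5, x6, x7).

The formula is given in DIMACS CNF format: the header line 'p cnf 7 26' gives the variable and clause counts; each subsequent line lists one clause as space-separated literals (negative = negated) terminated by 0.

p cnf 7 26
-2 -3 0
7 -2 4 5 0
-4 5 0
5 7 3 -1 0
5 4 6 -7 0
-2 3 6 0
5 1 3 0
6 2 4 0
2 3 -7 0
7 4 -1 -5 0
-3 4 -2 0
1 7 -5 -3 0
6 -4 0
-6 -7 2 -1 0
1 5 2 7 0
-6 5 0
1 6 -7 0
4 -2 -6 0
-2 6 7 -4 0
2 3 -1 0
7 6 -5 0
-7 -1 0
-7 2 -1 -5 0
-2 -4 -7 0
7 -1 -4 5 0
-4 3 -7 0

Satisfiable

Suppose x2 = False.
Suppose x4 = False.
Unit clause (x6) forces x6 = True.
Unit clause (x5) forces x5 = True.
Suppose x3 = False.
Unit clause (¬x7) forces x7 = False.
Unit clause (¬x1) forces x1 = False.
All clauses are satisfied.
A satisfying assignment: x1: False,  x2: False,  x3: False,  x4: False,  x5: True,  x6: True,  x7: False.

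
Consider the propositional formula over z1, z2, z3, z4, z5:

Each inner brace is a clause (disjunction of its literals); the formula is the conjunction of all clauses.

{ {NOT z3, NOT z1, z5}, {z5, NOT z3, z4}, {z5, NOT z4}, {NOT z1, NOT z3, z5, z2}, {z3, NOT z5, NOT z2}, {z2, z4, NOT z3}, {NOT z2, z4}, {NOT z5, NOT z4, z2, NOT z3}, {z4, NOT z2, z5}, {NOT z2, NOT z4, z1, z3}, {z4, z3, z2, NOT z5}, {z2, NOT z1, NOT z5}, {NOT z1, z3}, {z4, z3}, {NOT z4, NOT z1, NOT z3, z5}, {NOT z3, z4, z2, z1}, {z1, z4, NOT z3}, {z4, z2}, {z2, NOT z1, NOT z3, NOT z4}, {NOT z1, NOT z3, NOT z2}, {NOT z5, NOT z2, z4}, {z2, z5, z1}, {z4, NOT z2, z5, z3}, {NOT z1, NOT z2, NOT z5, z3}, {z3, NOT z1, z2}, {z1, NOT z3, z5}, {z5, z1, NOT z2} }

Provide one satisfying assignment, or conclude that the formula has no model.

z1=false; z2=true; z3=true; z4=true; z5=true

Try z5 = true.
Try z3 = true.
Try z2 = true.
From the singleton clause (z4), z4 = true.
From the singleton clause (NOT z1), z1 = false.
This assignment satisfies each clause.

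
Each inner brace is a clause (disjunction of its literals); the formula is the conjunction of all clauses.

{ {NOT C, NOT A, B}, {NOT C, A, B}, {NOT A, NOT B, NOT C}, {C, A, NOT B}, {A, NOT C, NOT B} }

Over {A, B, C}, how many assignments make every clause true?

There are 2^3 = 8 truth assignments over (A, B, C).
Split on C. With C = true, the clauses containing C are satisfied and NOT C drops from the rest; 0 of the 2^2 = 4 assignments to the other variables satisfy what remains.
With C = false, by the same count on the reduced clause set, 3 assignments work.
(One model: A=F, B=F, C=F.)
Total: 0 + 3 = 3.

3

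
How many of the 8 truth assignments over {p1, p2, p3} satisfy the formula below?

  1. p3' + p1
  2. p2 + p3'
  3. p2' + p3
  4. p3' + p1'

There are 2^3 = 8 truth assignments over (p1, p2, p3).
Split on p3. With p3 = 1, the clauses containing p3 are satisfied and p3' drops from the rest; 0 of the 2^2 = 4 assignments to the other variables satisfy what remains.
With p3 = 0, by the same count on the reduced clause set, 2 assignments work.
Total: 0 + 2 = 2.

2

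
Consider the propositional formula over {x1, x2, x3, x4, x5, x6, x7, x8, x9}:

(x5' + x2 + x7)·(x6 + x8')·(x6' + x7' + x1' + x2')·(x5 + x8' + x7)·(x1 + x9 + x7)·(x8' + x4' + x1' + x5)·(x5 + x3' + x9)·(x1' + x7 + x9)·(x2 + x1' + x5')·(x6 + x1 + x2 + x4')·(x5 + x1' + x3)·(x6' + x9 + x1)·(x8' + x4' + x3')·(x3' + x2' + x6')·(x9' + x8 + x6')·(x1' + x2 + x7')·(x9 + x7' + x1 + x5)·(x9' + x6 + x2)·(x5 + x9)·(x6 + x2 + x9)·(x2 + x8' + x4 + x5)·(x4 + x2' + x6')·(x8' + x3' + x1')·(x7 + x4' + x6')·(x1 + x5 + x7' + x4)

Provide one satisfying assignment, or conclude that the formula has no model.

x1 ↦ 1; x2 ↦ 1; x3 ↦ 0; x4 ↦ 0; x5 ↦ 1; x6 ↦ 0; x7 ↦ 1; x8 ↦ 0; x9 ↦ 1

Branch on x6: set x6 = 0.
(x8') alone gives x8 = 0.
Branch on x9: set x9 = 1.
(x2) alone gives x2 = 1.
Branch on x5: set x5 = 1.
No clause remains; x1, x3, x4, x7 are free.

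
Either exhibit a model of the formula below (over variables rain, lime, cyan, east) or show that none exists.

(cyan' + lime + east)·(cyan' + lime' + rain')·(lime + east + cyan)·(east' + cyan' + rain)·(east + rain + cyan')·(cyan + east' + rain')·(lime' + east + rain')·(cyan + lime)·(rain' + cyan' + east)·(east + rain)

rain=0; lime=1; cyan=0; east=1

Branch on cyan: set cyan = 0.
Unit clause (lime) forces lime = 1.
Branch on east: set east = 1.
Unit clause (rain') forces rain = 0.
Every clause now holds.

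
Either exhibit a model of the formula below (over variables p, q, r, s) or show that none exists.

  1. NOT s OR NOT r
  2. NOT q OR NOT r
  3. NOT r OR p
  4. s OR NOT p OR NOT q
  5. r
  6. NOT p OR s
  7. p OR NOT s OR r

UNSATISFIABLE

From the singleton clause (r), r = true.
From the singleton clause (NOT s), s = false.
From the singleton clause (NOT q), q = false.
From the singleton clause (p), p = true.
That conflicts with the unit clause (NOT p).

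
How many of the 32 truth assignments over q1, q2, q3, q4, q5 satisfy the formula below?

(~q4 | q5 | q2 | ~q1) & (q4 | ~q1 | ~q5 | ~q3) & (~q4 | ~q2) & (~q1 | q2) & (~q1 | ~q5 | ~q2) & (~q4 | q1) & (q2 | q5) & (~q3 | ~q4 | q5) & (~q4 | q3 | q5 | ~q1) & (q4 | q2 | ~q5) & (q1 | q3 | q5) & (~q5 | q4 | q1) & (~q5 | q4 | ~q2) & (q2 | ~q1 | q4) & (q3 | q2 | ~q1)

3

There are 2^5 = 32 truth assignments over (q1, q2, q3, q4, q5).
Split on q2. With q2 = 1, the clauses containing q2 are satisfied and ~q2 drops from the rest; 3 of the 2^4 = 16 assignments to the other variables satisfy what remains.
With q2 = 0, by the same count on the reduced clause set, 0 assignments work.
(One model: q1=F, q2=T, q3=T, q4=F, q5=F.)
Total: 3 + 0 = 3.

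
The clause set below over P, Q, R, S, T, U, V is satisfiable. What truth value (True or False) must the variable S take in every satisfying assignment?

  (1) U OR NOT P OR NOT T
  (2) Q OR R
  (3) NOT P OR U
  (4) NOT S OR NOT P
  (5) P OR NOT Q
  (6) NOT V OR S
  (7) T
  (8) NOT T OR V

Suppose S = false.
Unit clause (NOT V) forces V = false.
Unit clause (T) forces T = true.
That conflicts with the unit clause (NOT T).
So every satisfying assignment has S = True.

True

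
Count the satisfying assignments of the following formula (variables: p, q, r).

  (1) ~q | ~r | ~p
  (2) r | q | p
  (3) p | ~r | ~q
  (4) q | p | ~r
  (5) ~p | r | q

3

There are 2^3 = 8 truth assignments over (p, q, r).
Check each against the 5 clauses (columns in the order p, q, r):
  F F F  ✗ fails (r | q | p)
  F F T  ✗ fails (q | p | ~r)
  F T F  ✓ satisfies all
  F T T  ✗ fails (p | ~r | ~q)
  T F F  ✗ fails (~p | r | q)
  T F T  ✓ satisfies all
  T T F  ✓ satisfies all
  T T T  ✗ fails (~q | ~r | ~p)
3 of the 8 rows are models.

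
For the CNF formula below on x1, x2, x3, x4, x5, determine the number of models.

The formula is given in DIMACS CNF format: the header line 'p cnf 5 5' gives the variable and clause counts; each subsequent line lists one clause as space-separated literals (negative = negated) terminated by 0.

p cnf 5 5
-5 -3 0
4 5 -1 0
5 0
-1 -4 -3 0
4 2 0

6

There are 2^5 = 32 truth assignments over (x1, x2, x3, x4, x5).
Split on x1. With x1 = True, the clauses containing x1 are satisfied and ¬x1 drops from the rest; 3 of the 2^4 = 16 assignments to the other variables satisfy what remains.
With x1 = False, by the same count on the reduced clause set, 3 assignments work.
(One model: x1=F, x2=F, x3=F, x4=T, x5=T.)
Total: 3 + 3 = 6.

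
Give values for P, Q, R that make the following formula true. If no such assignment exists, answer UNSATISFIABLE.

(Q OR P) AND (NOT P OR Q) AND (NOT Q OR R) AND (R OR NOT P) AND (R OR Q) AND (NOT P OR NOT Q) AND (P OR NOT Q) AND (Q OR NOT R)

UNSATISFIABLE

Branch on Q: set Q = true.
Unit clause (R) forces R = true.
Unit clause (NOT P) forces P = false.
But (P) is also a unit clause — contradiction.
Undo Q and try Q = false.
Unit clause (P) forces P = true.
But (NOT P) is also a unit clause — contradiction.
Both values of Q lead to a conflict.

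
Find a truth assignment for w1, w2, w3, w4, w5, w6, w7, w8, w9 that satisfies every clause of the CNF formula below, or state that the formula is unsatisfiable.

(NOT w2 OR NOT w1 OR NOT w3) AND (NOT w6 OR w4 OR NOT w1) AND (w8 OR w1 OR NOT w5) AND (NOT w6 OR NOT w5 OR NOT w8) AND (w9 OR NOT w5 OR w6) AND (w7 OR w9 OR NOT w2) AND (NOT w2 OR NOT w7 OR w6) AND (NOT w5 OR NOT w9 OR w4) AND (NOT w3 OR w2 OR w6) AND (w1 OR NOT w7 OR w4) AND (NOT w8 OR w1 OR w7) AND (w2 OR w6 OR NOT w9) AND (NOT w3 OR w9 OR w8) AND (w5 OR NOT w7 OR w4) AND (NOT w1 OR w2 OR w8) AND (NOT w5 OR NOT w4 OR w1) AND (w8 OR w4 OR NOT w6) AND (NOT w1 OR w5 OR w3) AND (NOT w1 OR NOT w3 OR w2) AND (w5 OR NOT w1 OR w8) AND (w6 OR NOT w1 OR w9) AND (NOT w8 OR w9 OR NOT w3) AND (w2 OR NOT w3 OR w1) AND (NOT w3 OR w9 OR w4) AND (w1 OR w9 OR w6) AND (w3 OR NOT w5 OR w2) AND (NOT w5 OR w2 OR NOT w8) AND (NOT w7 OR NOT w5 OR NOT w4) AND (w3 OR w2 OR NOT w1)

w1 ↦ false,  w2 ↦ true,  w3 ↦ false,  w4 ↦ true,  w5 ↦ false,  w6 ↦ true,  w7 ↦ true,  w8 ↦ false,  w9 ↦ true

Try w2 = true.
Try w1 = false.
Try w8 = false.
The clause (NOT w5) is unit, so w5 = false.
Try w7 = true.
The clause (w6) is unit, so w6 = true.
The clause (w4) is unit, so w4 = true.
Try w3 = false.
All clauses hold; w9 can take either value.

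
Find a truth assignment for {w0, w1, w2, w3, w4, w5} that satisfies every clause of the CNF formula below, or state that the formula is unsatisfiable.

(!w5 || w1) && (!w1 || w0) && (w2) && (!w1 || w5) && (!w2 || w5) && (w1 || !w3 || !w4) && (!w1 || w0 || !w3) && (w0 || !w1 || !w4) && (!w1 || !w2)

UNSATISFIABLE

From the singleton clause (w2), w2 = true.
From the singleton clause (w5), w5 = true.
From the singleton clause (w1), w1 = true.
But (!w1) is also a unit clause — contradiction.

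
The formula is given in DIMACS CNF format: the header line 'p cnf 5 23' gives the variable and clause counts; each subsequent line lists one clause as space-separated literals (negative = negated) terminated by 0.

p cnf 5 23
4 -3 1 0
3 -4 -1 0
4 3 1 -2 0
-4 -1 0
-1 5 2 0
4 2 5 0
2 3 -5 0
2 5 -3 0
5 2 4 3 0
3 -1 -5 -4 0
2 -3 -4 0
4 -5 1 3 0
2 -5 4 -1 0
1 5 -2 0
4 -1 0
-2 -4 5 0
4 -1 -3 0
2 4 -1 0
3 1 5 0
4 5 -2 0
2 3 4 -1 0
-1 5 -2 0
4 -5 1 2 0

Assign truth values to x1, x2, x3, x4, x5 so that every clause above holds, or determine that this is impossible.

x1=False; x2=True; x3=True; x4=True; x5=True

Suppose x4 = True.
The clause (¬x1) is unit, so x1 = False.
Suppose x2 = True.
The clause (x5) is unit, so x5 = True.
No clause remains; x3 is free.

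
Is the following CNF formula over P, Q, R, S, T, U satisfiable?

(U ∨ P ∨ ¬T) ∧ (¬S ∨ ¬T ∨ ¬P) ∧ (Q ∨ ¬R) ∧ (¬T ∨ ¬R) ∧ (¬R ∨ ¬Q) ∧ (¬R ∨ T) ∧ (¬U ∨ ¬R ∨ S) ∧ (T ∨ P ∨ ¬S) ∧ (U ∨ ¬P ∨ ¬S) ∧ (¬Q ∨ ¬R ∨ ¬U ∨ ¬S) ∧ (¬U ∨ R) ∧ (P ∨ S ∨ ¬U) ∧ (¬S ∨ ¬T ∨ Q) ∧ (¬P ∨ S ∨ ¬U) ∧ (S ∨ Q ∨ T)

Case Q = True:
Unit clause (¬R) forces R = False.
Unit clause (¬U) forces U = False.
Case P = False:
Unit clause (¬T) forces T = False.
Unit clause (¬S) forces S = False.
This assignment satisfies each clause.
A satisfying assignment: P ↦ False; Q ↦ True; R ↦ False; S ↦ False; T ↦ False; U ↦ False.

Satisfiable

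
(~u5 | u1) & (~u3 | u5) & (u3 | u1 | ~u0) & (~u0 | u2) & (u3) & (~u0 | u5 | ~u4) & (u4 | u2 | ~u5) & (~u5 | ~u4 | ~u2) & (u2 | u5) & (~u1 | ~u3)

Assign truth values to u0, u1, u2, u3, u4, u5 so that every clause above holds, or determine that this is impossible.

UNSATISFIABLE

(u3) alone gives u3 = 1.
(u5) alone gives u5 = 1.
(u1) alone gives u1 = 1.
But (~u1) is also a unit clause — contradiction.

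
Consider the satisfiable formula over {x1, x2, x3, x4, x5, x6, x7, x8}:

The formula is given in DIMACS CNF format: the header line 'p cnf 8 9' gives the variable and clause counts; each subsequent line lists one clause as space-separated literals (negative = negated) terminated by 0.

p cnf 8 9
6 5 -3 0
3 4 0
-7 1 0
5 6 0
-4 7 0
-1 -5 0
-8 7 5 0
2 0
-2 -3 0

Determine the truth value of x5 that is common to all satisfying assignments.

Suppose x5 = True.
The clause (¬x1) is unit, so x1 = False.
The clause (¬x7) is unit, so x7 = False.
The clause (¬x4) is unit, so x4 = False.
The clause (x3) is unit, so x3 = True.
The clause (x2) is unit, so x2 = True.
That conflicts with the unit clause (¬x2).
So every satisfying assignment has x5 = False.

False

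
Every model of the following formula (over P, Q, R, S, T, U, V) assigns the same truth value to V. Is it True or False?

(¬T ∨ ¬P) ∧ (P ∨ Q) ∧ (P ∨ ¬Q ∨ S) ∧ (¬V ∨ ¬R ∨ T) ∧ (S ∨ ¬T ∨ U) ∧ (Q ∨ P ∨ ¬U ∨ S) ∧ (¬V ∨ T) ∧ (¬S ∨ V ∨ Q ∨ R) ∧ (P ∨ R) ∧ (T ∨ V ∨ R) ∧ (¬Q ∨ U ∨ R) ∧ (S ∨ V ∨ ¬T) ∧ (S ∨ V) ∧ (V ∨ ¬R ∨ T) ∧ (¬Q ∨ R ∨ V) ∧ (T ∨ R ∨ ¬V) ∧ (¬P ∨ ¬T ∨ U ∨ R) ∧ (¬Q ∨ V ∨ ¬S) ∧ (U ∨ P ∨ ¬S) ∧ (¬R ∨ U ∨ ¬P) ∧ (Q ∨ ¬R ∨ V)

Suppose V = False.
From the singleton clause (S), S = True.
From the singleton clause (¬Q), Q = False.
From the singleton clause (P), P = True.
From the singleton clause (¬T), T = False.
From the singleton clause (R), R = True.
That conflicts with the unit clause (¬R).
So every satisfying assignment has V = True.

True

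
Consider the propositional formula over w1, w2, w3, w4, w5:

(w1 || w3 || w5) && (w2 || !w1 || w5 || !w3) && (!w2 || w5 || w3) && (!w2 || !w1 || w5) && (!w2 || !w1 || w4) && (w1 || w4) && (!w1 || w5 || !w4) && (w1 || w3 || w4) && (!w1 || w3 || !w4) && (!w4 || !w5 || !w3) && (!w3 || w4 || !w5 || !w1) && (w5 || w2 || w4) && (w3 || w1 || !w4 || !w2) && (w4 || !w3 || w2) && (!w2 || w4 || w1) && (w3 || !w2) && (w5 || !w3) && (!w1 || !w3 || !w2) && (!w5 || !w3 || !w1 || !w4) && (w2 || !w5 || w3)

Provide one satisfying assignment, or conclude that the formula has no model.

UNSATISFIABLE

Branch on w1: set w1 = true.
Branch on w2: set w2 = false.
Branch on w5: set w5 = true.
Unit clause (w3) forces w3 = true.
Unit clause (!w4) forces w4 = false.
But (w4) is also a unit clause — contradiction.
Backtrack on w5: now try w5 = false.
Unit clause (!w3) forces w3 = false.
Unit clause (!w4) forces w4 = false.
But (w4) is also a unit clause — contradiction.
Both values of w5 lead to a conflict.
Backtrack on w2: now try w2 = true.
Unit clause (w5) forces w5 = true.
Unit clause (w4) forces w4 = true.
Unit clause (w3) forces w3 = true.
But (!w3) is also a unit clause — contradiction.
Both values of w2 lead to a conflict.
Backtrack on w1: now try w1 = false.
Unit clause (w4) forces w4 = true.
Branch on w3: set w3 = true.
Unit clause (!w5) forces w5 = false.
But (w5) is also a unit clause — contradiction.
Backtrack on w3: now try w3 = false.
Unit clause (w5) forces w5 = true.
Unit clause (!w2) forces w2 = false.
But (w2) is also a unit clause — contradiction.
Both values of w3 lead to a conflict.
Both values of w1 lead to a conflict.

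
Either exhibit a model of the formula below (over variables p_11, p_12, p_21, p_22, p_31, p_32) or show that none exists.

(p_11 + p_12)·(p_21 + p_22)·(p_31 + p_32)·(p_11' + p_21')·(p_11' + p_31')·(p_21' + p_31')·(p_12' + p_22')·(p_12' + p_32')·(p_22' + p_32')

Case p_11 = 1:
The clause (p_21') is unit, so p_21 = 0.
The clause (p_22) is unit, so p_22 = 1.
The clause (p_31') is unit, so p_31 = 0.
The clause (p_32) is unit, so p_32 = 1.
That conflicts with the unit clause (p_32').
So p_11 must be the other value — set p_11 = 0.
The clause (p_12) is unit, so p_12 = 1.
The clause (p_22') is unit, so p_22 = 0.
The clause (p_21) is unit, so p_21 = 1.
The clause (p_31') is unit, so p_31 = 0.
The clause (p_32) is unit, so p_32 = 1.
That conflicts with the unit clause (p_32').
Neither p_11 = 1 nor p_11 = 0 works.

UNSATISFIABLE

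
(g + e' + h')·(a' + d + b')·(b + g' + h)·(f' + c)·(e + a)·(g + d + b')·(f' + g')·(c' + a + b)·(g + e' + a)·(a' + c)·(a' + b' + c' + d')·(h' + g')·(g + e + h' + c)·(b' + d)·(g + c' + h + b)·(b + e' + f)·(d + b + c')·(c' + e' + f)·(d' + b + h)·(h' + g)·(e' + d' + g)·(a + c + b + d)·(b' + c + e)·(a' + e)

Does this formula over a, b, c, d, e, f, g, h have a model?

Satisfiable

Suppose f = 0.
Suppose e = 1.
The clause (b) is unit, so b = 1.
The clause (d) is unit, so d = 1.
The clause (c') is unit, so c = 0.
The clause (a') is unit, so a = 0.
The clause (g) is unit, so g = 1.
The clause (h') is unit, so h = 0.
All clauses are satisfied.
A satisfying assignment: a ↦ 0,  b ↦ 1,  c ↦ 0,  d ↦ 1,  e ↦ 1,  f ↦ 0,  g ↦ 1,  h ↦ 0.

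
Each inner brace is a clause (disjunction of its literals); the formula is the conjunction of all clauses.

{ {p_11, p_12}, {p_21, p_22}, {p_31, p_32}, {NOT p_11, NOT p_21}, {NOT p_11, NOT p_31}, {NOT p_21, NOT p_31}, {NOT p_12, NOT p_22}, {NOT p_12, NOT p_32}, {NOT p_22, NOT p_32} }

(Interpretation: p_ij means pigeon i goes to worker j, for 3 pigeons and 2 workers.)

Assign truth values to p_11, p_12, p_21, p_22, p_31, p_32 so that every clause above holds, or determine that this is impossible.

UNSATISFIABLE

Try p_11 = true.
Unit clause (NOT p_21) forces p_21 = false.
Unit clause (p_22) forces p_22 = true.
Unit clause (NOT p_31) forces p_31 = false.
Unit clause (p_32) forces p_32 = true.
That conflicts with the unit clause (NOT p_32).
So p_11 must be the other value — set p_11 = false.
Unit clause (p_12) forces p_12 = true.
Unit clause (NOT p_22) forces p_22 = false.
Unit clause (p_21) forces p_21 = true.
Unit clause (NOT p_31) forces p_31 = false.
Unit clause (p_32) forces p_32 = true.
That conflicts with the unit clause (NOT p_32).
Neither p_11 = true nor p_11 = false works.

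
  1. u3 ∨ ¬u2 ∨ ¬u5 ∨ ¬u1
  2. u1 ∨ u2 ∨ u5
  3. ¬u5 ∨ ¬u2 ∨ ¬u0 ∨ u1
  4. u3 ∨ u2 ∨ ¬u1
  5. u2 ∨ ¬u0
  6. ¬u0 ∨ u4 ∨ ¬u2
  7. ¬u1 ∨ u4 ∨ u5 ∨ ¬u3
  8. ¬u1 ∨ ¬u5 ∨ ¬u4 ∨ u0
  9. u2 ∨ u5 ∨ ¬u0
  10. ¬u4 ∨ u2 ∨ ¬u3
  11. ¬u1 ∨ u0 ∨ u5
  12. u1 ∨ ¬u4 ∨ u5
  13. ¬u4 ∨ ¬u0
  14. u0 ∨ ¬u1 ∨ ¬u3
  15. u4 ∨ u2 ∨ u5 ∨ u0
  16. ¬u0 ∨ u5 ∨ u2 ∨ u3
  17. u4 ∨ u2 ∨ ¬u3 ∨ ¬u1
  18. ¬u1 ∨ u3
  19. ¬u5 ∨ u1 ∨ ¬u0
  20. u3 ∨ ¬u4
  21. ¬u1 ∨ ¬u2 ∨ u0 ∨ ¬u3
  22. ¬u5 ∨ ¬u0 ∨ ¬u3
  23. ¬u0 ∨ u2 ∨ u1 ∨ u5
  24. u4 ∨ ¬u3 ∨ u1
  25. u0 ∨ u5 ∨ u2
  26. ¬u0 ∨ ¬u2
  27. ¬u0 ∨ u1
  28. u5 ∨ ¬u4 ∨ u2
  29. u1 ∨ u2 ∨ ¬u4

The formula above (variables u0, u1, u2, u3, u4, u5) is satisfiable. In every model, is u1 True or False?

False

Suppose u1 = True.
Unit clause (u3) forces u3 = True.
Unit clause (u0) forces u0 = True.
Unit clause (u2) forces u2 = True.
But (¬u2) is also a unit clause — contradiction.
So every satisfying assignment has u1 = False.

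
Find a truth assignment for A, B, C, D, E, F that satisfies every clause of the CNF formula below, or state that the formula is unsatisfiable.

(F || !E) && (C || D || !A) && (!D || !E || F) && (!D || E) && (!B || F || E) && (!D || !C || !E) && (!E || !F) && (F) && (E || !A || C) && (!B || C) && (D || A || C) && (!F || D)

(F) alone gives F = true.
(!E) alone gives E = false.
(!D) alone gives D = false.
Now (D) is unsatisfied and unit — conflict.

UNSATISFIABLE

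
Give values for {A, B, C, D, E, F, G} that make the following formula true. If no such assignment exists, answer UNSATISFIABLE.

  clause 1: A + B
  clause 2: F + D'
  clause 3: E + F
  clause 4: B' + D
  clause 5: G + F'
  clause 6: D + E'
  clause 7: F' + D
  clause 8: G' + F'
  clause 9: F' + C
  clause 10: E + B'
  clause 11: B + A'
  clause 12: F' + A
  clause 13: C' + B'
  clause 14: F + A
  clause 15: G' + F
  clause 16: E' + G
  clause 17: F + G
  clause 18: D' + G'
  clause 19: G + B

Branch on A: set A = 1.
The clause (B) is unit, so B = 1.
The clause (D) is unit, so D = 1.
The clause (F) is unit, so F = 1.
The clause (G) is unit, so G = 1.
That conflicts with the unit clause (G').
That branch fails; take A = 0 instead.
The clause (B) is unit, so B = 1.
The clause (D) is unit, so D = 1.
The clause (F) is unit, so F = 1.
That conflicts with the unit clause (F').
Either choice for A ends in contradiction.

UNSATISFIABLE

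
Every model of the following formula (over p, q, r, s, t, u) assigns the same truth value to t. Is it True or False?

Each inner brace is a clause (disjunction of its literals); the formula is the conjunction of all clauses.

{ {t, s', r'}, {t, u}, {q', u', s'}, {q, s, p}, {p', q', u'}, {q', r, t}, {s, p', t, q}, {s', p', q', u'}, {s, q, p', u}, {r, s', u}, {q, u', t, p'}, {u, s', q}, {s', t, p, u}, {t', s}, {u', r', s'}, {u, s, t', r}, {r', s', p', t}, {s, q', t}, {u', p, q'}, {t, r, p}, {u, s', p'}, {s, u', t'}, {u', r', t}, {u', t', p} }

True

Suppose t = 0.
(u) alone gives u = 1.
(r') alone gives r = 0.
(q') alone gives q = 0.
(p') alone gives p = 0.
But (p) is also a unit clause — contradiction.
So every satisfying assignment has t = True.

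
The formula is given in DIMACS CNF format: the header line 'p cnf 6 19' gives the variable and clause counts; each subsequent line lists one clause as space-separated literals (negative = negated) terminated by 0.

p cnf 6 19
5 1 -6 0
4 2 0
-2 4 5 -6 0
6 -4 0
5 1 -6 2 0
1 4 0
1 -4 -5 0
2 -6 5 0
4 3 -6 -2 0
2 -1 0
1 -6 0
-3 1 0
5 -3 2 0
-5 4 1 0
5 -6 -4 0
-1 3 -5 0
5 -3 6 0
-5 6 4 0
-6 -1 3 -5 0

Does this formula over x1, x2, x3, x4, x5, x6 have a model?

Suppose x4 = False.
(x2) alone gives x2 = True.
(x1) alone gives x1 = True.
Suppose x5 = True.
(x3) alone gives x3 = True.
(x6) alone gives x6 = True.
Every clause now holds.
A satisfying assignment: x1=True; x2=True; x3=True; x4=False; x5=True; x6=True.

Yes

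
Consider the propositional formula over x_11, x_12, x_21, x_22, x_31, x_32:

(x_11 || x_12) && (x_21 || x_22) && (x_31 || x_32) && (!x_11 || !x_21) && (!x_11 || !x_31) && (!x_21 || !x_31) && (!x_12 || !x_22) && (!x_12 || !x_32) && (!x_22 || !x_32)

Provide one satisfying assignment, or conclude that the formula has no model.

UNSATISFIABLE

Branch on x_11: set x_11 = true.
Unit clause (!x_21) forces x_21 = false.
Unit clause (x_22) forces x_22 = true.
Unit clause (!x_31) forces x_31 = false.
Unit clause (x_32) forces x_32 = true.
Now (!x_32) is unsatisfied and unit — conflict.
That branch fails; take x_11 = false instead.
Unit clause (x_12) forces x_12 = true.
Unit clause (!x_22) forces x_22 = false.
Unit clause (x_21) forces x_21 = true.
Unit clause (!x_31) forces x_31 = false.
Unit clause (x_32) forces x_32 = true.
Now (!x_32) is unsatisfied and unit — conflict.
Either choice for x_11 ends in contradiction.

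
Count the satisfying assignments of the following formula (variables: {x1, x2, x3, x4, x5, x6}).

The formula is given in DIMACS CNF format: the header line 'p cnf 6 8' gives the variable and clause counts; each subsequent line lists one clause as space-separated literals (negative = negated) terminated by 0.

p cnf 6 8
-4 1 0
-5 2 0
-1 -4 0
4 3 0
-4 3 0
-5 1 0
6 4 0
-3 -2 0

2

There are 2^6 = 64 truth assignments over (x1, x2, x3, x4, x5, x6).
Split on x2. With x2 = True, the clauses containing x2 are satisfied and ¬x2 drops from the rest; 0 of the 2^5 = 32 assignments to the other variables satisfy what remains.
With x2 = False, by the same count on the reduced clause set, 2 assignments work.
(One model: x1=F, x2=F, x3=T, x4=F, x5=F, x6=T.)
Total: 0 + 2 = 2.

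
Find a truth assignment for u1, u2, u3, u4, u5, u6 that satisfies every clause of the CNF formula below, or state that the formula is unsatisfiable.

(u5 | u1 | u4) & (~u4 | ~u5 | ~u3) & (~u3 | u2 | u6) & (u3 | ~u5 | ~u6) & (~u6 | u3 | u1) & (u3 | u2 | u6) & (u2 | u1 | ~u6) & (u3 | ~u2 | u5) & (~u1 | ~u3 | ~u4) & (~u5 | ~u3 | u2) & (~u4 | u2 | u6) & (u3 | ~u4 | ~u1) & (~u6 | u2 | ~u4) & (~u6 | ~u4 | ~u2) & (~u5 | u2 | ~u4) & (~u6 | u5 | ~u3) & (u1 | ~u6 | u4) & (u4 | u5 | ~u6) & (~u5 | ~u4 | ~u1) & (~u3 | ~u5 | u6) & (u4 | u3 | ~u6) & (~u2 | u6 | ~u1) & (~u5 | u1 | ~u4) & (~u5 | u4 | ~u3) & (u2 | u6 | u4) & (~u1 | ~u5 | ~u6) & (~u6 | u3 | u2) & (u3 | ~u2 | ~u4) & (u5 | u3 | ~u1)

u1: 0, u2: 1, u3: 0, u4: 0, u5: 1, u6: 0

Case u5 = 1:
Case u4 = 0:
The clause (~u3) is unit, so u3 = 0.
The clause (~u6) is unit, so u6 = 0.
The clause (u2) is unit, so u2 = 1.
The clause (~u1) is unit, so u1 = 0.
All clauses are satisfied.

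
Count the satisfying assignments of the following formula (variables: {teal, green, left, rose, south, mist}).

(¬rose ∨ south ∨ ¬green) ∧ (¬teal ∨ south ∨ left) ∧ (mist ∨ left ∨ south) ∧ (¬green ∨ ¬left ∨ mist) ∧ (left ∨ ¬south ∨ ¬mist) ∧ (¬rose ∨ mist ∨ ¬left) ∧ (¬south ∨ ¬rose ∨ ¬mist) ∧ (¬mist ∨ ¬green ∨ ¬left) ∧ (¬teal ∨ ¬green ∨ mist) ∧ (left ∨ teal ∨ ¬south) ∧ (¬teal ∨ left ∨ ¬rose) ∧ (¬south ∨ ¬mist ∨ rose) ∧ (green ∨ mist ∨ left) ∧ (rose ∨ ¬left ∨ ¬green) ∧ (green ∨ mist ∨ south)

There are 2^6 = 64 truth assignments over (teal, green, left, rose, south, mist).
Split on green. With green = True, the clauses containing green are satisfied and ¬green drops from the rest; 1 of the 2^5 = 32 assignments to the other variables satisfy what remains.
With green = False, by the same count on the reduced clause set, 8 assignments work.
(One model: teal=F, green=F, left=F, rose=F, south=F, mist=T.)
Total: 1 + 8 = 9.

9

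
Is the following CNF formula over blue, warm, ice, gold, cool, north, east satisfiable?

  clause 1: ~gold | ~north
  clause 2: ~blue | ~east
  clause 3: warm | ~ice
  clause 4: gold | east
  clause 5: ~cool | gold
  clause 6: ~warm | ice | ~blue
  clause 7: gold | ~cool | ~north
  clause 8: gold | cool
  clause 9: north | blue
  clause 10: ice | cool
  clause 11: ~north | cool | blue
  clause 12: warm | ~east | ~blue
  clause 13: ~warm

(~warm) alone gives warm = 0.
(~ice) alone gives ice = 0.
(cool) alone gives cool = 1.
(gold) alone gives gold = 1.
(~north) alone gives north = 0.
(blue) alone gives blue = 1.
(~east) alone gives east = 0.
All clauses are satisfied.
A satisfying assignment: blue ↦ 1; warm ↦ 0; ice ↦ 0; gold ↦ 1; cool ↦ 1; north ↦ 0; east ↦ 0.

Yes, satisfiable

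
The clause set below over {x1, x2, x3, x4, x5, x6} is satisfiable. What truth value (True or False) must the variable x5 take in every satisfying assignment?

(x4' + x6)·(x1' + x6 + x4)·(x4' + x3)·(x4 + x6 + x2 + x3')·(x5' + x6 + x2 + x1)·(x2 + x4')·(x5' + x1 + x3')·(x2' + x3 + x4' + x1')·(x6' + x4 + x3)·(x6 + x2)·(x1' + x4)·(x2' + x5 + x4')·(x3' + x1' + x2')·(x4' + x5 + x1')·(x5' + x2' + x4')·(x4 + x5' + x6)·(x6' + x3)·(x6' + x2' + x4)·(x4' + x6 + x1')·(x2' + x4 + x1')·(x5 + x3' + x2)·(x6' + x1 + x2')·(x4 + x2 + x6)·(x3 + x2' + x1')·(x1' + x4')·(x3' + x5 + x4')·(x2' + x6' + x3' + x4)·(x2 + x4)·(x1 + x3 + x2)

False

Suppose x5 = 1.
Try x4 = 0.
(x1') alone gives x1 = 0.
(x3') alone gives x3 = 0.
(x6') alone gives x6 = 0.
That conflicts with the unit clause (x6).
So x4 must be the other value — set x4 = 1.
(x6) alone gives x6 = 1.
(x3) alone gives x3 = 1.
(x2) alone gives x2 = 1.
That conflicts with the unit clause (x2').
Either choice for x4 ends in contradiction.
So every satisfying assignment has x5 = False.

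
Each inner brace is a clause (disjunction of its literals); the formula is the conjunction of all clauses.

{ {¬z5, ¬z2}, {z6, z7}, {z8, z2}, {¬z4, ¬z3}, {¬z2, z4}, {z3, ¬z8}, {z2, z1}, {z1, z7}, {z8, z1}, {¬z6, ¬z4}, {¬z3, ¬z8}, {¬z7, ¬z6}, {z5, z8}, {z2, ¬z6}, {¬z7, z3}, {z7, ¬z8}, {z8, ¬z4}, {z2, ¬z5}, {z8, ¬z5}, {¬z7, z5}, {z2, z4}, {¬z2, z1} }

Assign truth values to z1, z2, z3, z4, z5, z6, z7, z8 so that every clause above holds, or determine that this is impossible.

UNSATISFIABLE

Suppose z5 = False.
The clause (z8) is unit, so z8 = True.
The clause (z3) is unit, so z3 = True.
But (¬z3) is also a unit clause — contradiction.
That branch fails; take z5 = True instead.
The clause (¬z2) is unit, so z2 = False.
But (z2) is also a unit clause — contradiction.
Neither z5 = True nor z5 = False works.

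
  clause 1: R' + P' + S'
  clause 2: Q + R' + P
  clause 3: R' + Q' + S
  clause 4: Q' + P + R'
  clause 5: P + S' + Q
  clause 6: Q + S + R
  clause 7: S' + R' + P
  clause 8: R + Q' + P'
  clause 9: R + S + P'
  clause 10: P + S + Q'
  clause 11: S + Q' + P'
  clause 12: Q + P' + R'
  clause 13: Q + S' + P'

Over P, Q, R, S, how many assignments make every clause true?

There are 2^4 = 16 truth assignments over (P, Q, R, S).
Split on R. With R = 1, the clauses containing R are satisfied and R' drops from the rest; 0 of the 2^3 = 8 assignments to the other variables satisfy what remains.
With R = 0, by the same count on the reduced clause set, 1 assignment works.
(One model: P=F, Q=T, R=F, S=T.)
Total: 0 + 1 = 1.

1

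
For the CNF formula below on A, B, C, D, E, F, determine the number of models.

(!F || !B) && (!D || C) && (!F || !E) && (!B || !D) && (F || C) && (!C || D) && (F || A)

There are 2^6 = 64 truth assignments over (A, B, C, D, E, F).
Split on C. With C = true, the clauses containing C are satisfied and !C drops from the rest; 4 of the 2^5 = 32 assignments to the other variables satisfy what remains.
With C = false, by the same count on the reduced clause set, 2 assignments work.
(One model: A=F, B=F, C=F, D=F, E=F, F=T.)
Total: 4 + 2 = 6.

6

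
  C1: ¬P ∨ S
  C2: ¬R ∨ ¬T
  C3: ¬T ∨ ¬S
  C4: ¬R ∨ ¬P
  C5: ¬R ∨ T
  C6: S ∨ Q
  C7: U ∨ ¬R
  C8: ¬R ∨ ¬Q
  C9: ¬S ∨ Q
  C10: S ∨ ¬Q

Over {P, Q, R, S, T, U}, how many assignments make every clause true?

There are 2^6 = 64 truth assignments over (P, Q, R, S, T, U).
Split on Q. With Q = True, the clauses containing Q are satisfied and ¬Q drops from the rest; 4 of the 2^5 = 32 assignments to the other variables satisfy what remains.
With Q = False, by the same count on the reduced clause set, 0 assignments work.
(One model: P=F, Q=T, R=F, S=T, T=F, U=F.)
Total: 4 + 0 = 4.

4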